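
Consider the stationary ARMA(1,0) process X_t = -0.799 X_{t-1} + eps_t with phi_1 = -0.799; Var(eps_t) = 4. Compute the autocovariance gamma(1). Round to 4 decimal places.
\gamma(1) = -8.8385

Multiply the model equation by X_{t-k} and take expectations. With theta_0 = psi_0 = 1 and psi_j the MA(infinity) weights, this gives
  gamma(k) - sum_i phi_i gamma(k-i) = c_k,
  c_k = sigma^2 * sum_{j=k..q} theta_j psi_{j-k}   (c_k = 0 for k > q),
using gamma(-m) = gamma(m).
Pure AR (q = 0): c_0 = sigma^2 = 4, c_k = 0 for k >= 1.
Equations for k = 0 and k = 1 (AR order 1):
  gamma(0) = phi_1 gamma(1) + c_0
  gamma(1) = phi_1 gamma(0) + c_1
Substituting the second into the first: gamma(0) (1 - phi_1^2) = c_0 + phi_1 c_1, so
  gamma(0) = c_0 / (1 - phi_1^2) = 4 / (1 - (-0.799)^2) = 4 / 0.361599 = 11.061977.
  gamma(1) = phi_1 gamma(0) = (-0.799)(11.061977) = -8.83852.
Therefore gamma(1) = -8.8385 (to 4 decimal places).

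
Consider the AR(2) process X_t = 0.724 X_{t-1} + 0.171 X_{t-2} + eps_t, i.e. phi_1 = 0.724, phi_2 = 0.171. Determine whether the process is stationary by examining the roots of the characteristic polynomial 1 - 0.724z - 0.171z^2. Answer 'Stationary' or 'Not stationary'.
\text{Stationary}

The AR(p) characteristic polynomial is P(z) = 1 - 0.724z - 0.171z^2.
Stationarity requires all roots to lie outside the unit circle, i.e. |z| > 1 for every root.
Set 1 + (-0.724) z + (-0.171) z^2 = 0, i.e. a z^2 + b z + c = 0 with a = -0.171, b = -0.724, c = 1.
Discriminant D = b^2 - 4ac = (-0.724)^2 - 4*(-0.171)*1 = 0.524176 - (-0.684) = 1.208176.
D >= 0, so the roots are real: z = (-b +/- sqrt(D)) / (2a) = (0.724 +/- 1.099171) / (-0.342).
  z_1 = (0.724 + 1.099171) / (-0.342) = -5.3309,   |z_1| = 5.3309.
  z_2 = (0.724 - 1.099171) / (-0.342) = 1.097,   |z_2| = 1.097.
Moduli of all roots: 5.3309, 1.0970.
All moduli strictly greater than 1? Yes.
Verdict: Stationary.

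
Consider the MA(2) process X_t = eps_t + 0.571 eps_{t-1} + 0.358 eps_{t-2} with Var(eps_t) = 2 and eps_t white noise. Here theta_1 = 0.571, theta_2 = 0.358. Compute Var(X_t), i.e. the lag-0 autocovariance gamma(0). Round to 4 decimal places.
\gamma(0) = 2.9084

For an MA(q) process X_t = eps_t + sum_i theta_i eps_{t-i} with
Var(eps_t) = sigma^2, the variance is
  gamma(0) = sigma^2 * (1 + sum_i theta_i^2).
  sum_i theta_i^2 = (0.571)^2 + (0.358)^2 = 0.326041 + 0.128164 = 0.454205.
  gamma(0) = 2 * (1 + 0.454205) = 2 * 1.454205 = 2.90841, which rounds to 2.9084.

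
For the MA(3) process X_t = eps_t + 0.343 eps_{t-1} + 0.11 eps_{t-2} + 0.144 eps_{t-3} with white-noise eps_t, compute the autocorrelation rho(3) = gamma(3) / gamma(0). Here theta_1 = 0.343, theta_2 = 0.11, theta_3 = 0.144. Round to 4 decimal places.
\rho(3) = 0.1252

For an MA(q) process with theta_0 = 1, the autocovariance is
  gamma(k) = sigma^2 * sum_{i=0..q-k} theta_i * theta_{i+k},
and rho(k) = gamma(k) / gamma(0). Sigma^2 cancels.
  numerator   = (1)*(0.144) = 0.144.
  denominator = (1)^2 + (0.343)^2 + (0.11)^2 + (0.144)^2 = 1.150485.
  rho(3) = 0.144 / 1.150485 = 0.1252.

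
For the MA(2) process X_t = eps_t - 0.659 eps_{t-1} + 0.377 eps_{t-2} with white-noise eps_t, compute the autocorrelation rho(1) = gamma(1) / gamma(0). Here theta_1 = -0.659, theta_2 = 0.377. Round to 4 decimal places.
\rho(1) = -0.5756

For an MA(q) process with theta_0 = 1, the autocovariance is
  gamma(k) = sigma^2 * sum_{i=0..q-k} theta_i * theta_{i+k},
and rho(k) = gamma(k) / gamma(0). Sigma^2 cancels.
  numerator   = (1)*(-0.659) + (-0.659)*(0.377) = -0.907443.
  denominator = (1)^2 + (-0.659)^2 + (0.377)^2 = 1.57641.
  rho(1) = -0.907443 / 1.57641 = -0.5756.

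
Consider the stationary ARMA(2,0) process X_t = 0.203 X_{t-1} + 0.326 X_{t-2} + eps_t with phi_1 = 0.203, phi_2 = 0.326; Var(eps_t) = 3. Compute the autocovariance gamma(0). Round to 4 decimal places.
\gamma(0) = 3.6916

Multiply the model equation by X_{t-k} and take expectations. With theta_0 = psi_0 = 1 and psi_j the MA(infinity) weights, this gives
  gamma(k) - sum_i phi_i gamma(k-i) = c_k,
  c_k = sigma^2 * sum_{j=k..q} theta_j psi_{j-k}   (c_k = 0 for k > q),
using gamma(-m) = gamma(m).
Pure AR (q = 0): c_0 = sigma^2 = 3, c_k = 0 for k >= 1.
Equations for k = 0, 1, 2 (AR order 2, c_2 = 0):
  (E0) gamma(0) = phi_1 gamma(1) + phi_2 gamma(2) + c_0
  (E1) gamma(1) = phi_1 gamma(0) + phi_2 gamma(1) + c_1
  (E2) gamma(2) = phi_1 gamma(1) + phi_2 gamma(0)
From (E1): gamma(1) = A gamma(0) + B with
  A = phi_1 / (1 - phi_2) = 0.203 / 0.674 = 0.301187,   B = c_1 / (1 - phi_2) = 0 / 0.674 = 0.
Insert (E2) into (E0): gamma(0) (1 - phi_2^2) = phi_1 (1 + phi_2) gamma(1) + c_0.
  phi_1 (1 + phi_2) = (0.203)(1.326) = 0.269178,   1 - phi_2^2 = 0.893724.
Replace gamma(1) by A gamma(0) + B and collect gamma(0):
  gamma(0) [0.893724 - (0.269178)(0.301187)] = c_0 = 3
  gamma(0) * 0.812651 = 3
  gamma(0) = 3 / 0.812651 = 3.691621.
Therefore gamma(0) = 3.6916 (to 4 decimal places).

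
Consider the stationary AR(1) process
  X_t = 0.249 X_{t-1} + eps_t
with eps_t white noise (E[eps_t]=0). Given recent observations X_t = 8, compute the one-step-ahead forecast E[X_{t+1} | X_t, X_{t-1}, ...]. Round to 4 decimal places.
E[X_{t+1} \mid \mathcal F_t] = 1.9920

For an AR(p) model X_t = c + sum_i phi_i X_{t-i} + eps_t, the
one-step-ahead conditional mean is
  E[X_{t+1} | X_t, ...] = c + sum_i phi_i X_{t+1-i}.
Substitute known values:
  E[X_{t+1} | ...] = (0.249) * (8)
                   = 1.9920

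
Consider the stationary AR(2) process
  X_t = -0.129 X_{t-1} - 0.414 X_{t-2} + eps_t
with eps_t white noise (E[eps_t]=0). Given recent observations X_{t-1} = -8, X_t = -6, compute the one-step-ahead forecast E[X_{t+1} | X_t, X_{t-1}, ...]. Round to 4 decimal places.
E[X_{t+1} \mid \mathcal F_t] = 4.0860

For an AR(p) model X_t = c + sum_i phi_i X_{t-i} + eps_t, the
one-step-ahead conditional mean is
  E[X_{t+1} | X_t, ...] = c + sum_i phi_i X_{t+1-i}.
Substitute known values:
  E[X_{t+1} | ...] = (-0.129) * (-6) + (-0.414) * (-8)
                   = 4.0860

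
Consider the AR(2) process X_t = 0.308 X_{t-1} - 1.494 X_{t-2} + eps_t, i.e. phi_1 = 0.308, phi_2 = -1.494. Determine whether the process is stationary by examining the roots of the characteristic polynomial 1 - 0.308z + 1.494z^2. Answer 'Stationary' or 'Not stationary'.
\text{Not stationary}

The AR(p) characteristic polynomial is P(z) = 1 - 0.308z + 1.494z^2.
Stationarity requires all roots to lie outside the unit circle, i.e. |z| > 1 for every root.
Set 1 + (-0.308) z + (1.494) z^2 = 0, i.e. a z^2 + b z + c = 0 with a = 1.494, b = -0.308, c = 1.
Discriminant D = b^2 - 4ac = (-0.308)^2 - 4*(1.494)*1 = 0.094864 - (5.976) = -5.881136.
D < 0, so the roots are the complex-conjugate pair z = (-b +/- i sqrt(-D)) / (2a) = 0.1031 +/- 0.8116i.
For a conjugate pair |z|^2 = z * conj(z) = (product of roots) = c/a = 1/(1.494) = 0.669344, so |z| = sqrt(0.669344) = 0.8181 for both roots.
Moduli of all roots: 0.8181, 0.8181.
All moduli strictly greater than 1? No.
Verdict: Not stationary.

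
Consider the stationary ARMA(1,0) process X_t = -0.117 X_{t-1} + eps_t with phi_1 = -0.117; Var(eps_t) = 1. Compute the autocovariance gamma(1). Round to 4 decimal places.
\gamma(1) = -0.1186

Multiply the model equation by X_{t-k} and take expectations. With theta_0 = psi_0 = 1 and psi_j the MA(infinity) weights, this gives
  gamma(k) - sum_i phi_i gamma(k-i) = c_k,
  c_k = sigma^2 * sum_{j=k..q} theta_j psi_{j-k}   (c_k = 0 for k > q),
using gamma(-m) = gamma(m).
Pure AR (q = 0): c_0 = sigma^2 = 1, c_k = 0 for k >= 1.
Equations for k = 0 and k = 1 (AR order 1):
  gamma(0) = phi_1 gamma(1) + c_0
  gamma(1) = phi_1 gamma(0) + c_1
Substituting the second into the first: gamma(0) (1 - phi_1^2) = c_0 + phi_1 c_1, so
  gamma(0) = c_0 / (1 - phi_1^2) = 1 / (1 - (-0.117)^2) = 1 / 0.986311 = 1.013879.
  gamma(1) = phi_1 gamma(0) = (-0.117)(1.013879) = -0.118624.
Therefore gamma(1) = -0.1186 (to 4 decimal places).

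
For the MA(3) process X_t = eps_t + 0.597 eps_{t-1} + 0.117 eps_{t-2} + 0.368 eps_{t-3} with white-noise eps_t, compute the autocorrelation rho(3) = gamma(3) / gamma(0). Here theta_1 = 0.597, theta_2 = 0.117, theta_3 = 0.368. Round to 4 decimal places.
\rho(3) = 0.2444

For an MA(q) process with theta_0 = 1, the autocovariance is
  gamma(k) = sigma^2 * sum_{i=0..q-k} theta_i * theta_{i+k},
and rho(k) = gamma(k) / gamma(0). Sigma^2 cancels.
  numerator   = (1)*(0.368) = 0.368.
  denominator = (1)^2 + (0.597)^2 + (0.117)^2 + (0.368)^2 = 1.505522.
  rho(3) = 0.368 / 1.505522 = 0.2444.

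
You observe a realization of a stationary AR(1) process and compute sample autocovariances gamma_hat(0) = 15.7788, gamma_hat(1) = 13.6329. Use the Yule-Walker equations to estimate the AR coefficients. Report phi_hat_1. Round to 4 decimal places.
\hat\phi_{1} = 0.8640

The Yule-Walker equations for an AR(p) process read, in matrix form,
  Gamma_p phi = r_p,   with   (Gamma_p)_{ij} = gamma(|i - j|),
                       (r_p)_i = gamma(i),   i,j = 1..p.
Substitute the sample gammas (Toeplitz matrix and right-hand side of size 1):
  Gamma_p = [[15.7788]]
  r_p     = [13.6329]
With p = 1 this is the single equation gamma(0) phi_1 = gamma(1):
  phi_hat_1 = gamma(1) / gamma(0) = 13.6329 / 15.7788 = 0.8640.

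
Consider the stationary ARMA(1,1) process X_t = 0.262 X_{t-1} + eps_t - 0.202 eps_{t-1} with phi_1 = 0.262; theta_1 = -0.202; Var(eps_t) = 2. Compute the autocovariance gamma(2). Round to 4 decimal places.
\gamma(2) = 0.0320

Multiply the model equation by X_{t-k} and take expectations. With theta_0 = psi_0 = 1 and psi_j the MA(infinity) weights, this gives
  gamma(k) - sum_i phi_i gamma(k-i) = c_k,
  c_k = sigma^2 * sum_{j=k..q} theta_j psi_{j-k}   (c_k = 0 for k > q),
using gamma(-m) = gamma(m).
psi-weights needed (psi_j = theta_j + sum_i phi_i psi_{j-i}):
  psi_1 = theta_1 + phi_1 = -0.202 + (0.262) = 0.06
Right-hand sides:
  c_0 = sigma^2 (1 + theta_1 psi_1) = 2 * (1 + (-0.202)(0.06)) = 2 * 0.98788 = 1.97576
  c_1 = sigma^2 theta_1 = 2 * (-0.202) = -0.404
  c_2 = 0
Equations for k = 0 and k = 1 (AR order 1):
  gamma(0) = phi_1 gamma(1) + c_0
  gamma(1) = phi_1 gamma(0) + c_1
Substituting the second into the first: gamma(0) (1 - phi_1^2) = c_0 + phi_1 c_1, so
  gamma(0) = (c_0 + phi_1 c_1) / (1 - phi_1^2) = (1.97576 + (0.262)(-0.404)) / (1 - (0.262)^2) = 1.869912 / 0.931356 = 2.007731.
  gamma(1) = phi_1 gamma(0) + c_1 = (0.262)(2.007731) + (-0.404) = 0.122025.
For k = 2 (> q): gamma(2) = phi_1 gamma(1) = (0.262)(0.122025) = 0.031971.
Therefore gamma(2) = 0.0320 (to 4 decimal places).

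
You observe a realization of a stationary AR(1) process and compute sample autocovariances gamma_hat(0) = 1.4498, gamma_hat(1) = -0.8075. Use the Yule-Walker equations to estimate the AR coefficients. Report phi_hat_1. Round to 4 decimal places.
\hat\phi_{1} = -0.5570

The Yule-Walker equations for an AR(p) process read, in matrix form,
  Gamma_p phi = r_p,   with   (Gamma_p)_{ij} = gamma(|i - j|),
                       (r_p)_i = gamma(i),   i,j = 1..p.
Substitute the sample gammas (Toeplitz matrix and right-hand side of size 1):
  Gamma_p = [[1.4498]]
  r_p     = [-0.8075]
With p = 1 this is the single equation gamma(0) phi_1 = gamma(1):
  phi_hat_1 = gamma(1) / gamma(0) = -0.8075 / 1.4498 = -0.5570.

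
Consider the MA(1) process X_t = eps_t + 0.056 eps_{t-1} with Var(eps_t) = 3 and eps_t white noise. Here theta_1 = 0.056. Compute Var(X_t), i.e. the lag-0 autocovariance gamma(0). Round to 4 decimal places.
\gamma(0) = 3.0094

For an MA(q) process X_t = eps_t + sum_i theta_i eps_{t-i} with
Var(eps_t) = sigma^2, the variance is
  gamma(0) = sigma^2 * (1 + sum_i theta_i^2).
  sum_i theta_i^2 = (0.056)^2 = 0.003136.
  gamma(0) = 3 * (1 + 0.003136) = 3 * 1.003136 = 3.009408, which rounds to 3.0094.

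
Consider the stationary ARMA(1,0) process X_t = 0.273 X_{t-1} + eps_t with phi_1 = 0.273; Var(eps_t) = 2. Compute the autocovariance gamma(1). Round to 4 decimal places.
\gamma(1) = 0.5900

Multiply the model equation by X_{t-k} and take expectations. With theta_0 = psi_0 = 1 and psi_j the MA(infinity) weights, this gives
  gamma(k) - sum_i phi_i gamma(k-i) = c_k,
  c_k = sigma^2 * sum_{j=k..q} theta_j psi_{j-k}   (c_k = 0 for k > q),
using gamma(-m) = gamma(m).
Pure AR (q = 0): c_0 = sigma^2 = 2, c_k = 0 for k >= 1.
Equations for k = 0 and k = 1 (AR order 1):
  gamma(0) = phi_1 gamma(1) + c_0
  gamma(1) = phi_1 gamma(0) + c_1
Substituting the second into the first: gamma(0) (1 - phi_1^2) = c_0 + phi_1 c_1, so
  gamma(0) = c_0 / (1 - phi_1^2) = 2 / (1 - (0.273)^2) = 2 / 0.925471 = 2.161062.
  gamma(1) = phi_1 gamma(0) = (0.273)(2.161062) = 0.58997.
Therefore gamma(1) = 0.5900 (to 4 decimal places).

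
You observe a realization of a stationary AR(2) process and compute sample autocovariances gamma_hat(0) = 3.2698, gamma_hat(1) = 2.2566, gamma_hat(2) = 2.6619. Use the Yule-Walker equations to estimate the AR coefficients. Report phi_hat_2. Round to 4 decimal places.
\hat\phi_{2} = 0.6450

The Yule-Walker equations for an AR(p) process read, in matrix form,
  Gamma_p phi = r_p,   with   (Gamma_p)_{ij} = gamma(|i - j|),
                       (r_p)_i = gamma(i),   i,j = 1..p.
Substitute the sample gammas (Toeplitz matrix and right-hand side of size 2):
  Gamma_p = [[3.2698, 2.2566], [2.2566, 3.2698]]
  r_p     = [2.2566, 2.6619]
Written out:
  3.2698 phi_1 + 2.2566 phi_2 = 2.2566
  2.2566 phi_1 + 3.2698 phi_2 = 2.6619
Solve by Cramer's rule:
  det = gamma(0)^2 - gamma(1)^2 = (3.2698)^2 - (2.2566)^2 = 10.69159204 - 5.09224356 = 5.59934848
  phi_hat_1 = [gamma(1) gamma(0) - gamma(1) gamma(2)] / det = [(2.2566)(3.2698) - (2.2566)(2.6619)] / 5.59934848 = 1.37178714 / 5.59934848 = 0.245
  phi_hat_2 = [gamma(0) gamma(2) - gamma(1)^2] / det = [(3.2698)(2.6619) - (2.2566)^2] / 5.59934848 = 3.61163706 / 5.59934848 = 0.645
So phi_hat = [0.2450, 0.6450].
Therefore phi_hat_2 = 0.6450.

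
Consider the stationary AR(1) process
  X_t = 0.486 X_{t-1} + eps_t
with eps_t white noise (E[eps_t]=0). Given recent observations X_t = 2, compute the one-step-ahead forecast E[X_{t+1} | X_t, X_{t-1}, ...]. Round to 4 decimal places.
E[X_{t+1} \mid \mathcal F_t] = 0.9720

For an AR(p) model X_t = c + sum_i phi_i X_{t-i} + eps_t, the
one-step-ahead conditional mean is
  E[X_{t+1} | X_t, ...] = c + sum_i phi_i X_{t+1-i}.
Substitute known values:
  E[X_{t+1} | ...] = (0.486) * (2)
                   = 0.9720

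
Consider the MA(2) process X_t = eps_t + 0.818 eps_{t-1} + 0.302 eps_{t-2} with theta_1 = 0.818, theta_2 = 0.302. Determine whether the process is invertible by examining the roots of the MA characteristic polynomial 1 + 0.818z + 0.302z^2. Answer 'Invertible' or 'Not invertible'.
\text{Invertible}

The MA(q) characteristic polynomial is P(z) = 1 + 0.818z + 0.302z^2.
Invertibility requires all roots to lie outside the unit circle, i.e. |z| > 1 for every root.
Set 1 + (0.818) z + (0.302) z^2 = 0, i.e. a z^2 + b z + c = 0 with a = 0.302, b = 0.818, c = 1.
Discriminant D = b^2 - 4ac = (0.818)^2 - 4*(0.302)*1 = 0.669124 - (1.208) = -0.538876.
D < 0, so the roots are the complex-conjugate pair z = (-b +/- i sqrt(-D)) / (2a) = -1.3543 +/- 1.2154i.
For a conjugate pair |z|^2 = z * conj(z) = (product of roots) = c/a = 1/(0.302) = 3.311258, so |z| = sqrt(3.311258) = 1.8197 for both roots.
Moduli of all roots: 1.8197, 1.8197.
All moduli strictly greater than 1? Yes.
Verdict: Invertible.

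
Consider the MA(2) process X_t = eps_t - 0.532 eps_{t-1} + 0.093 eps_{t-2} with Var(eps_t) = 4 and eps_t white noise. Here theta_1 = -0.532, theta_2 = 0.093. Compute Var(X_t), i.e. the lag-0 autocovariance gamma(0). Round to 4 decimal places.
\gamma(0) = 5.1667

For an MA(q) process X_t = eps_t + sum_i theta_i eps_{t-i} with
Var(eps_t) = sigma^2, the variance is
  gamma(0) = sigma^2 * (1 + sum_i theta_i^2).
  sum_i theta_i^2 = (-0.532)^2 + (0.093)^2 = 0.283024 + 0.008649 = 0.291673.
  gamma(0) = 4 * (1 + 0.291673) = 4 * 1.291673 = 5.166692, which rounds to 5.1667.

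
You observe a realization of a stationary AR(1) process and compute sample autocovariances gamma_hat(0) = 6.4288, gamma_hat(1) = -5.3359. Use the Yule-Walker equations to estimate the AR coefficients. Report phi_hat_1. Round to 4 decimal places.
\hat\phi_{1} = -0.8300

The Yule-Walker equations for an AR(p) process read, in matrix form,
  Gamma_p phi = r_p,   with   (Gamma_p)_{ij} = gamma(|i - j|),
                       (r_p)_i = gamma(i),   i,j = 1..p.
Substitute the sample gammas (Toeplitz matrix and right-hand side of size 1):
  Gamma_p = [[6.4288]]
  r_p     = [-5.3359]
With p = 1 this is the single equation gamma(0) phi_1 = gamma(1):
  phi_hat_1 = gamma(1) / gamma(0) = -5.3359 / 6.4288 = -0.8300.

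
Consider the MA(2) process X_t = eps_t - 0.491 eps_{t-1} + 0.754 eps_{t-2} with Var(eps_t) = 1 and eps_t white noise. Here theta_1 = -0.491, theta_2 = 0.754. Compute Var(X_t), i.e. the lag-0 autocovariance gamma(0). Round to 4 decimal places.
\gamma(0) = 1.8096

For an MA(q) process X_t = eps_t + sum_i theta_i eps_{t-i} with
Var(eps_t) = sigma^2, the variance is
  gamma(0) = sigma^2 * (1 + sum_i theta_i^2).
  sum_i theta_i^2 = (-0.491)^2 + (0.754)^2 = 0.241081 + 0.568516 = 0.809597.
  gamma(0) = 1 * (1 + 0.809597) = 1 * 1.809597 = 1.809597, which rounds to 1.8096.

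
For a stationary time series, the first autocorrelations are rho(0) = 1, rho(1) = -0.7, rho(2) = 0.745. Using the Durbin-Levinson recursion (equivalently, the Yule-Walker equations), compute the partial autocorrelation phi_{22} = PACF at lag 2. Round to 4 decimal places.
\phi_{22} = 0.5000

The PACF at lag k is phi_{kk}, the last component of the solution
to the Yule-Walker system G_k phi = r_k where
  (G_k)_{ij} = rho(|i - j|), (r_k)_i = rho(i), i,j = 1..k.
Equivalently, Durbin-Levinson gives phi_{kk} iteratively:
  phi_{11} = rho(1)
  phi_{kk} = [rho(k) - sum_{j=1..k-1} phi_{k-1,j} rho(k-j)]
            / [1 - sum_{j=1..k-1} phi_{k-1,j} rho(j)],
  phi_{k,j} = phi_{k-1,j} - phi_{kk} phi_{k-1,k-j},  j = 1..k-1.
Step k = 1:
  phi_11 = rho(1) = -0.7.
Step k = 2:
  phi_22 = [rho(2) - phi_11 rho(1)] / [1 - phi_11 rho(1)] = [0.745 - (-0.7)(-0.7)] / [1 - (-0.7)(-0.7)]
         = 0.255 / 0.51 = 0.5.
Therefore phi_{22} = 0.5000.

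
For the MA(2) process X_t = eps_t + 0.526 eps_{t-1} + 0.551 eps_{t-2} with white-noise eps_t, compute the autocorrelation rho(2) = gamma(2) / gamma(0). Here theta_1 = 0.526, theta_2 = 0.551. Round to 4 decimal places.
\rho(2) = 0.3487

For an MA(q) process with theta_0 = 1, the autocovariance is
  gamma(k) = sigma^2 * sum_{i=0..q-k} theta_i * theta_{i+k},
and rho(k) = gamma(k) / gamma(0). Sigma^2 cancels.
  numerator   = (1)*(0.551) = 0.551.
  denominator = (1)^2 + (0.526)^2 + (0.551)^2 = 1.580277.
  rho(2) = 0.551 / 1.580277 = 0.3487.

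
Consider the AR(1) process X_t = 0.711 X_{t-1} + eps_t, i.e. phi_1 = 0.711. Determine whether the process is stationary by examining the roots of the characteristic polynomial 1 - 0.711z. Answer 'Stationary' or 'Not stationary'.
\text{Stationary}

The AR(p) characteristic polynomial is P(z) = 1 - 0.711z.
Stationarity requires all roots to lie outside the unit circle, i.e. |z| > 1 for every root.
This is linear in z: 1 + (-0.711) z = 0  =>  z = -1/(-0.711) = 1.40647,  |z| = 1.40647.
Moduli of all roots: 1.4065.
All moduli strictly greater than 1? Yes.
Verdict: Stationary.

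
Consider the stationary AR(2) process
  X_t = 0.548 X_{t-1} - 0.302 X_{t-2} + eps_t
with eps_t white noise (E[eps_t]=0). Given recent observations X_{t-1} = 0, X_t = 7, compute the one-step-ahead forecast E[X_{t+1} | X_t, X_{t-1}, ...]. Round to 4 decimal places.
E[X_{t+1} \mid \mathcal F_t] = 3.8360

For an AR(p) model X_t = c + sum_i phi_i X_{t-i} + eps_t, the
one-step-ahead conditional mean is
  E[X_{t+1} | X_t, ...] = c + sum_i phi_i X_{t+1-i}.
Substitute known values:
  E[X_{t+1} | ...] = (0.548) * (7) + (-0.302) * (0)
                   = 3.8360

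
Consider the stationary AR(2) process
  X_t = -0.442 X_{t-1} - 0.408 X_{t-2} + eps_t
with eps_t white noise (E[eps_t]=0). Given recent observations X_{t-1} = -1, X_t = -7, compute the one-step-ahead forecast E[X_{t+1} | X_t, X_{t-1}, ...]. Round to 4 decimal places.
E[X_{t+1} \mid \mathcal F_t] = 3.5020

For an AR(p) model X_t = c + sum_i phi_i X_{t-i} + eps_t, the
one-step-ahead conditional mean is
  E[X_{t+1} | X_t, ...] = c + sum_i phi_i X_{t+1-i}.
Substitute known values:
  E[X_{t+1} | ...] = (-0.442) * (-7) + (-0.408) * (-1)
                   = 3.5020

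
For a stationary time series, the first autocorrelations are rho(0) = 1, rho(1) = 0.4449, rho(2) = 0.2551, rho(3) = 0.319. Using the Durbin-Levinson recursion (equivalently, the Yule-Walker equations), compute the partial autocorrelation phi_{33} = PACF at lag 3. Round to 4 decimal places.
\phi_{33} = 0.2279

The PACF at lag k is phi_{kk}, the last component of the solution
to the Yule-Walker system G_k phi = r_k where
  (G_k)_{ij} = rho(|i - j|), (r_k)_i = rho(i), i,j = 1..k.
Equivalently, Durbin-Levinson gives phi_{kk} iteratively:
  phi_{11} = rho(1)
  phi_{kk} = [rho(k) - sum_{j=1..k-1} phi_{k-1,j} rho(k-j)]
            / [1 - sum_{j=1..k-1} phi_{k-1,j} rho(j)],
  phi_{k,j} = phi_{k-1,j} - phi_{kk} phi_{k-1,k-j},  j = 1..k-1.
Step k = 1:
  phi_11 = rho(1) = 0.4449.
Step k = 2:
  phi_22 = [rho(2) - phi_11 rho(1)] / [1 - phi_11 rho(1)] = [0.2551 - (0.4449)(0.4449)] / [1 - (0.4449)(0.4449)]
         = 0.05716399 / 0.80206399 = 0.071271.
  Update: phi_21 = phi_11 - phi_22 phi_11 = 0.4449 - (0.071271)(0.4449) = 0.413191.
Step k = 3:
  phi_33 = [rho(3) - phi_21 rho(2) - phi_22 rho(1)] / [1 - phi_21 rho(1) - phi_22 rho(2)]
    numerator   = 0.319 - (0.413191)(0.2551) - (0.071271)(0.4449) = 0.18188634
    denominator = 1 - (0.413191)(0.4449) - (0.071271)(0.2551) = 0.79798985
  phi_33 = 0.18188634 / 0.79798985 = 0.2279.
Therefore phi_{33} = 0.2279.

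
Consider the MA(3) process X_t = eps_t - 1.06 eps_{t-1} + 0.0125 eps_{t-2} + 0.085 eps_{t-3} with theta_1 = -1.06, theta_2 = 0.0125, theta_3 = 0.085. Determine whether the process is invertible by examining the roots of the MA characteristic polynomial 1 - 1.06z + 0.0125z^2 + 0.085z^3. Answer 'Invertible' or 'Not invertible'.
\text{Invertible}

The MA(q) characteristic polynomial is P(z) = 1 - 1.06z + 0.0125z^2 + 0.085z^3.
Invertibility requires all roots to lie outside the unit circle, i.e. |z| > 1 for every root.
Degree 3: look for a simple real root z0 first, then factor out (1 - z/z0) and solve the remaining quadratic.
Testing z0 = -4: P(-4) = 1 + (-1.06)(-4) + (0.0125)(-4)^2 + (0.085)(-4)^3
  = 1 + (4.24) + (0.2) + (-5.44) = 0.  So z_0 = -4 is a root, |z_0| = 4.
Divide out the factor (1 + 0.25 z) = (1 - z/z0) (since 1/z0 = -0.25):
  P(z) = (1 + 0.25 z)(1 + (-1.31) z + (0.34) z^2)
  [check: z-coef -1.31 - (-0.25) = -1.06; z^2-coef 0.34 - (-0.25)(-1.31) = 0.0125; z^3-coef -(-0.25)(0.34) = 0.085.]
Remaining roots from the quadratic factor 1 + (-1.31) z + (0.34) z^2:
  Set 1 + (-1.31) z + (0.34) z^2 = 0, i.e. a z^2 + b z + c = 0 with a = 0.34, b = -1.31, c = 1.
  Discriminant D = b^2 - 4ac = (-1.31)^2 - 4*(0.34)*1 = 1.7161 - (1.36) = 0.3561.
  D >= 0, so the roots are real: z = (-b +/- sqrt(D)) / (2a) = (1.31 +/- 0.596741) / (0.68).
    z_1 = (1.31 + 0.596741) / (0.68) = 2.804,   |z_1| = 2.804.
    z_2 = (1.31 - 0.596741) / (0.68) = 1.0489,   |z_2| = 1.0489.
Moduli of all roots: 4.0000, 2.8040, 1.0489.
All moduli strictly greater than 1? Yes.
Verdict: Invertible.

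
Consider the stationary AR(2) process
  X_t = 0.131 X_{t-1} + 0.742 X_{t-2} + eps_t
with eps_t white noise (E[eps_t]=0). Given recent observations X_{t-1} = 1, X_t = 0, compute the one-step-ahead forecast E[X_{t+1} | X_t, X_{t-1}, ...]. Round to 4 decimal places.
E[X_{t+1} \mid \mathcal F_t] = 0.7420

For an AR(p) model X_t = c + sum_i phi_i X_{t-i} + eps_t, the
one-step-ahead conditional mean is
  E[X_{t+1} | X_t, ...] = c + sum_i phi_i X_{t+1-i}.
Substitute known values:
  E[X_{t+1} | ...] = (0.131) * (0) + (0.742) * (1)
                   = 0.7420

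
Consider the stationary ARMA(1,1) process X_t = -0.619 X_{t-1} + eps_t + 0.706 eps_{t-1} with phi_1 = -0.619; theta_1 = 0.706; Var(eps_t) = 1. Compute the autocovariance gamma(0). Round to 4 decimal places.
\gamma(0) = 1.0123

Multiply the model equation by X_{t-k} and take expectations. With theta_0 = psi_0 = 1 and psi_j the MA(infinity) weights, this gives
  gamma(k) - sum_i phi_i gamma(k-i) = c_k,
  c_k = sigma^2 * sum_{j=k..q} theta_j psi_{j-k}   (c_k = 0 for k > q),
using gamma(-m) = gamma(m).
psi-weights needed (psi_j = theta_j + sum_i phi_i psi_{j-i}):
  psi_1 = theta_1 + phi_1 = 0.706 + (-0.619) = 0.087
Right-hand sides:
  c_0 = sigma^2 (1 + theta_1 psi_1) = 1 * (1 + (0.706)(0.087)) = 1 * 1.061422 = 1.061422
  c_1 = sigma^2 theta_1 = 1 * (0.706) = 0.706
  c_2 = 0
Equations for k = 0 and k = 1 (AR order 1):
  gamma(0) = phi_1 gamma(1) + c_0
  gamma(1) = phi_1 gamma(0) + c_1
Substituting the second into the first: gamma(0) (1 - phi_1^2) = c_0 + phi_1 c_1, so
  gamma(0) = (c_0 + phi_1 c_1) / (1 - phi_1^2) = (1.061422 + (-0.619)(0.706)) / (1 - (-0.619)^2) = 0.624408 / 0.616839 = 1.012271.
Therefore gamma(0) = 1.0123 (to 4 decimal places).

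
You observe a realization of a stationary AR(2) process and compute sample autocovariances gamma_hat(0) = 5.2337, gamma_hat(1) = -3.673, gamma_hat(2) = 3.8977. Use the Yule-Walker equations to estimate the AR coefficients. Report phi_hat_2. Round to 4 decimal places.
\hat\phi_{2} = 0.4970

The Yule-Walker equations for an AR(p) process read, in matrix form,
  Gamma_p phi = r_p,   with   (Gamma_p)_{ij} = gamma(|i - j|),
                       (r_p)_i = gamma(i),   i,j = 1..p.
Substitute the sample gammas (Toeplitz matrix and right-hand side of size 2):
  Gamma_p = [[5.2337, -3.673], [-3.673, 5.2337]]
  r_p     = [-3.673, 3.8977]
Written out:
  5.2337 phi_1 - 3.673 phi_2 = -3.673
  -3.673 phi_1 + 5.2337 phi_2 = 3.8977
Solve by Cramer's rule:
  det = gamma(0)^2 - gamma(1)^2 = (5.2337)^2 - (-3.673)^2 = 27.39161569 - 13.490929 = 13.90068669
  phi_hat_1 = [gamma(1) gamma(0) - gamma(1) gamma(2)] / det = [(-3.673)(5.2337) - (-3.673)(3.8977)] / 13.90068669 = -4.907128 / 13.90068669 = -0.353
  phi_hat_2 = [gamma(0) gamma(2) - gamma(1)^2] / det = [(5.2337)(3.8977) - (-3.673)^2] / 13.90068669 = 6.90846349 / 13.90068669 = 0.497
So phi_hat = [-0.3530, 0.4970].
Therefore phi_hat_2 = 0.4970.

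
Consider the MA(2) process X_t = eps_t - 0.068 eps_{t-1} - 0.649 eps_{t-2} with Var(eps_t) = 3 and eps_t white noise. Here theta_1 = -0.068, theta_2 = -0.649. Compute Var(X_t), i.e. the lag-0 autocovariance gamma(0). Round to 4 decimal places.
\gamma(0) = 4.2775

For an MA(q) process X_t = eps_t + sum_i theta_i eps_{t-i} with
Var(eps_t) = sigma^2, the variance is
  gamma(0) = sigma^2 * (1 + sum_i theta_i^2).
  sum_i theta_i^2 = (-0.068)^2 + (-0.649)^2 = 0.004624 + 0.421201 = 0.425825.
  gamma(0) = 3 * (1 + 0.425825) = 3 * 1.425825 = 4.277475, which rounds to 4.2775.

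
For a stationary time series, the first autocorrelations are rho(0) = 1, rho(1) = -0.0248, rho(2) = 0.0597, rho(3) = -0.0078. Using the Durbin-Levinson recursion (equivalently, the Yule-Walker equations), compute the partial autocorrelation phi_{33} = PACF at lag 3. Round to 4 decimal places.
\phi_{33} = -0.0050

The PACF at lag k is phi_{kk}, the last component of the solution
to the Yule-Walker system G_k phi = r_k where
  (G_k)_{ij} = rho(|i - j|), (r_k)_i = rho(i), i,j = 1..k.
Equivalently, Durbin-Levinson gives phi_{kk} iteratively:
  phi_{11} = rho(1)
  phi_{kk} = [rho(k) - sum_{j=1..k-1} phi_{k-1,j} rho(k-j)]
            / [1 - sum_{j=1..k-1} phi_{k-1,j} rho(j)],
  phi_{k,j} = phi_{k-1,j} - phi_{kk} phi_{k-1,k-j},  j = 1..k-1.
Step k = 1:
  phi_11 = rho(1) = -0.0248.
Step k = 2:
  phi_22 = [rho(2) - phi_11 rho(1)] / [1 - phi_11 rho(1)] = [0.0597 - (-0.0248)(-0.0248)] / [1 - (-0.0248)(-0.0248)]
         = 0.05908496 / 0.99938496 = 0.059121.
  Update: phi_21 = phi_11 - phi_22 phi_11 = -0.0248 - (0.059121)(-0.0248) = -0.023334.
Step k = 3:
  phi_33 = [rho(3) - phi_21 rho(2) - phi_22 rho(1)] / [1 - phi_21 rho(1) - phi_22 rho(2)]
    numerator   = -0.0078 - (-0.023334)(0.0597) - (0.059121)(-0.0248) = -0.00494076
    denominator = 1 - (-0.023334)(-0.0248) - (0.059121)(0.0597) = 0.99589178
  phi_33 = -0.00494076 / 0.99589178 = -0.005.
Therefore phi_{33} = -0.0050.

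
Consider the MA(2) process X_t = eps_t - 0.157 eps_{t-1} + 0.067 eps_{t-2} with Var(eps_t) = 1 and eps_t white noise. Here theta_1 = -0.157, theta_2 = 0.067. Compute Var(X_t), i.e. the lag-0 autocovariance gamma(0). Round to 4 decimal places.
\gamma(0) = 1.0291

For an MA(q) process X_t = eps_t + sum_i theta_i eps_{t-i} with
Var(eps_t) = sigma^2, the variance is
  gamma(0) = sigma^2 * (1 + sum_i theta_i^2).
  sum_i theta_i^2 = (-0.157)^2 + (0.067)^2 = 0.024649 + 0.004489 = 0.029138.
  gamma(0) = 1 * (1 + 0.029138) = 1 * 1.029138 = 1.029138, which rounds to 1.0291.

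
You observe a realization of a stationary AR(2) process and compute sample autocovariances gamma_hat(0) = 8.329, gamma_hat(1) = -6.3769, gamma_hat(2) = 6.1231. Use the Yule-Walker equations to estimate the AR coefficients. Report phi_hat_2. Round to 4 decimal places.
\hat\phi_{2} = 0.3600

The Yule-Walker equations for an AR(p) process read, in matrix form,
  Gamma_p phi = r_p,   with   (Gamma_p)_{ij} = gamma(|i - j|),
                       (r_p)_i = gamma(i),   i,j = 1..p.
Substitute the sample gammas (Toeplitz matrix and right-hand side of size 2):
  Gamma_p = [[8.329, -6.3769], [-6.3769, 8.329]]
  r_p     = [-6.3769, 6.1231]
Written out:
  8.329 phi_1 - 6.3769 phi_2 = -6.3769
  -6.3769 phi_1 + 8.329 phi_2 = 6.1231
Solve by Cramer's rule:
  det = gamma(0)^2 - gamma(1)^2 = (8.329)^2 - (-6.3769)^2 = 69.372241 - 40.66485361 = 28.70738739
  phi_hat_1 = [gamma(1) gamma(0) - gamma(1) gamma(2)] / det = [(-6.3769)(8.329) - (-6.3769)(6.1231)] / 28.70738739 = -14.06680371 / 28.70738739 = -0.49
  phi_hat_2 = [gamma(0) gamma(2) - gamma(1)^2] / det = [(8.329)(6.1231) - (-6.3769)^2] / 28.70738739 = 10.33444629 / 28.70738739 = 0.36
So phi_hat = [-0.4900, 0.3600].
Therefore phi_hat_2 = 0.3600.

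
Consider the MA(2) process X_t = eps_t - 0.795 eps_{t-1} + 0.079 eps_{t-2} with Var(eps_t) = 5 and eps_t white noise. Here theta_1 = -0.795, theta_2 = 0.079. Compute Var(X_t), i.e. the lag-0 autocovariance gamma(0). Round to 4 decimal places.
\gamma(0) = 8.1913

For an MA(q) process X_t = eps_t + sum_i theta_i eps_{t-i} with
Var(eps_t) = sigma^2, the variance is
  gamma(0) = sigma^2 * (1 + sum_i theta_i^2).
  sum_i theta_i^2 = (-0.795)^2 + (0.079)^2 = 0.632025 + 0.006241 = 0.638266.
  gamma(0) = 5 * (1 + 0.638266) = 5 * 1.638266 = 8.19133, which rounds to 8.1913.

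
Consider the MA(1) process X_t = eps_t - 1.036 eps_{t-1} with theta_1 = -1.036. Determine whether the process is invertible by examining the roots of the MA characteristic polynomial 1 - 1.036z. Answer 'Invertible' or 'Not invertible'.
\text{Not invertible}

The MA(q) characteristic polynomial is P(z) = 1 - 1.036z.
Invertibility requires all roots to lie outside the unit circle, i.e. |z| > 1 for every root.
This is linear in z: 1 + (-1.036) z = 0  =>  z = -1/(-1.036) = 0.965251,  |z| = 0.965251.
Moduli of all roots: 0.9653.
All moduli strictly greater than 1? No.
Verdict: Not invertible.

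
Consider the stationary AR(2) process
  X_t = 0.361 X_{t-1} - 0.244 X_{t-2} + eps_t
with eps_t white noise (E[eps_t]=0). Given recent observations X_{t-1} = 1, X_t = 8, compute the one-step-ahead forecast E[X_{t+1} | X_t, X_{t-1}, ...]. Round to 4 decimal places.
E[X_{t+1} \mid \mathcal F_t] = 2.6440

For an AR(p) model X_t = c + sum_i phi_i X_{t-i} + eps_t, the
one-step-ahead conditional mean is
  E[X_{t+1} | X_t, ...] = c + sum_i phi_i X_{t+1-i}.
Substitute known values:
  E[X_{t+1} | ...] = (0.361) * (8) + (-0.244) * (1)
                   = 2.6440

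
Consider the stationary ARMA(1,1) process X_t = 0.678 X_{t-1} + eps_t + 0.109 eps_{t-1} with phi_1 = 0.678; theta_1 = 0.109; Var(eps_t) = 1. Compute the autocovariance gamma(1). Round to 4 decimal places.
\gamma(1) = 1.5642

Multiply the model equation by X_{t-k} and take expectations. With theta_0 = psi_0 = 1 and psi_j the MA(infinity) weights, this gives
  gamma(k) - sum_i phi_i gamma(k-i) = c_k,
  c_k = sigma^2 * sum_{j=k..q} theta_j psi_{j-k}   (c_k = 0 for k > q),
using gamma(-m) = gamma(m).
psi-weights needed (psi_j = theta_j + sum_i phi_i psi_{j-i}):
  psi_1 = theta_1 + phi_1 = 0.109 + (0.678) = 0.787
Right-hand sides:
  c_0 = sigma^2 (1 + theta_1 psi_1) = 1 * (1 + (0.109)(0.787)) = 1 * 1.085783 = 1.085783
  c_1 = sigma^2 theta_1 = 1 * (0.109) = 0.109
  c_2 = 0
Equations for k = 0 and k = 1 (AR order 1):
  gamma(0) = phi_1 gamma(1) + c_0
  gamma(1) = phi_1 gamma(0) + c_1
Substituting the second into the first: gamma(0) (1 - phi_1^2) = c_0 + phi_1 c_1, so
  gamma(0) = (c_0 + phi_1 c_1) / (1 - phi_1^2) = (1.085783 + (0.678)(0.109)) / (1 - (0.678)^2) = 1.159685 / 0.540316 = 2.146309.
  gamma(1) = phi_1 gamma(0) + c_1 = (0.678)(2.146309) + (0.109) = 1.564197.
Therefore gamma(1) = 1.5642 (to 4 decimal places).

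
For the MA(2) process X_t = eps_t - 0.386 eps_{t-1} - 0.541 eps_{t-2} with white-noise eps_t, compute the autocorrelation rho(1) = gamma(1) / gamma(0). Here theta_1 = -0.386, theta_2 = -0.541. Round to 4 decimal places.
\rho(1) = -0.1229

For an MA(q) process with theta_0 = 1, the autocovariance is
  gamma(k) = sigma^2 * sum_{i=0..q-k} theta_i * theta_{i+k},
and rho(k) = gamma(k) / gamma(0). Sigma^2 cancels.
  numerator   = (1)*(-0.386) + (-0.386)*(-0.541) = -0.177174.
  denominator = (1)^2 + (-0.386)^2 + (-0.541)^2 = 1.441677.
  rho(1) = -0.177174 / 1.441677 = -0.1229.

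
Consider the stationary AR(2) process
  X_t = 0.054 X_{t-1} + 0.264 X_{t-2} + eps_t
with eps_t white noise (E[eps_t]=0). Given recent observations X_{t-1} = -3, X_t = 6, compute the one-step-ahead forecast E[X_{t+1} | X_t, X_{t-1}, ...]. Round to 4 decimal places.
E[X_{t+1} \mid \mathcal F_t] = -0.4680

For an AR(p) model X_t = c + sum_i phi_i X_{t-i} + eps_t, the
one-step-ahead conditional mean is
  E[X_{t+1} | X_t, ...] = c + sum_i phi_i X_{t+1-i}.
Substitute known values:
  E[X_{t+1} | ...] = (0.054) * (6) + (0.264) * (-3)
                   = -0.4680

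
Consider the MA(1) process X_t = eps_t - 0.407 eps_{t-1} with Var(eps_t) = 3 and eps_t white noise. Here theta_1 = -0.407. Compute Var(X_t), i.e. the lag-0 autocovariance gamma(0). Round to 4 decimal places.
\gamma(0) = 3.4969

For an MA(q) process X_t = eps_t + sum_i theta_i eps_{t-i} with
Var(eps_t) = sigma^2, the variance is
  gamma(0) = sigma^2 * (1 + sum_i theta_i^2).
  sum_i theta_i^2 = (-0.407)^2 = 0.165649.
  gamma(0) = 3 * (1 + 0.165649) = 3 * 1.165649 = 3.496947, which rounds to 3.4969.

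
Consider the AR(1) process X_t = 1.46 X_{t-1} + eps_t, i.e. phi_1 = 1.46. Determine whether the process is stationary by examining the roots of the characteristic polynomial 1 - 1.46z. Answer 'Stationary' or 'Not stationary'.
\text{Not stationary}

The AR(p) characteristic polynomial is P(z) = 1 - 1.46z.
Stationarity requires all roots to lie outside the unit circle, i.e. |z| > 1 for every root.
This is linear in z: 1 + (-1.46) z = 0  =>  z = -1/(-1.46) = 0.684932,  |z| = 0.684932.
Moduli of all roots: 0.6849.
All moduli strictly greater than 1? No.
Verdict: Not stationary.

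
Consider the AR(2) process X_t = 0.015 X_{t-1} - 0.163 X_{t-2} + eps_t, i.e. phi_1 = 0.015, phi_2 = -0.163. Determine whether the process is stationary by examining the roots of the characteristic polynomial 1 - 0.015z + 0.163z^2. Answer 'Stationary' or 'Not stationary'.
\text{Stationary}

The AR(p) characteristic polynomial is P(z) = 1 - 0.015z + 0.163z^2.
Stationarity requires all roots to lie outside the unit circle, i.e. |z| > 1 for every root.
Set 1 + (-0.015) z + (0.163) z^2 = 0, i.e. a z^2 + b z + c = 0 with a = 0.163, b = -0.015, c = 1.
Discriminant D = b^2 - 4ac = (-0.015)^2 - 4*(0.163)*1 = 0.000225 - (0.652) = -0.651775.
D < 0, so the roots are the complex-conjugate pair z = (-b +/- i sqrt(-D)) / (2a) = 0.046 +/- 2.4765i.
For a conjugate pair |z|^2 = z * conj(z) = (product of roots) = c/a = 1/(0.163) = 6.134969, so |z| = sqrt(6.134969) = 2.4769 for both roots.
Moduli of all roots: 2.4769, 2.4769.
All moduli strictly greater than 1? Yes.
Verdict: Stationary.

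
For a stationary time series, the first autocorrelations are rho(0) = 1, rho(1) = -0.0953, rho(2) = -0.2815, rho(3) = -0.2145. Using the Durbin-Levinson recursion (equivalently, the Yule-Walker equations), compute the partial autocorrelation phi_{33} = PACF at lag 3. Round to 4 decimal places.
\phi_{33} = -0.3060

The PACF at lag k is phi_{kk}, the last component of the solution
to the Yule-Walker system G_k phi = r_k where
  (G_k)_{ij} = rho(|i - j|), (r_k)_i = rho(i), i,j = 1..k.
Equivalently, Durbin-Levinson gives phi_{kk} iteratively:
  phi_{11} = rho(1)
  phi_{kk} = [rho(k) - sum_{j=1..k-1} phi_{k-1,j} rho(k-j)]
            / [1 - sum_{j=1..k-1} phi_{k-1,j} rho(j)],
  phi_{k,j} = phi_{k-1,j} - phi_{kk} phi_{k-1,k-j},  j = 1..k-1.
Step k = 1:
  phi_11 = rho(1) = -0.0953.
Step k = 2:
  phi_22 = [rho(2) - phi_11 rho(1)] / [1 - phi_11 rho(1)] = [-0.2815 - (-0.0953)(-0.0953)] / [1 - (-0.0953)(-0.0953)]
         = -0.29058209 / 0.99091791 = -0.293245.
  Update: phi_21 = phi_11 - phi_22 phi_11 = -0.0953 - (-0.293245)(-0.0953) = -0.123246.
Step k = 3:
  phi_33 = [rho(3) - phi_21 rho(2) - phi_22 rho(1)] / [1 - phi_21 rho(1) - phi_22 rho(2)]
    numerator   = -0.2145 - (-0.123246)(-0.2815) - (-0.293245)(-0.0953) = -0.27714011
    denominator = 1 - (-0.123246)(-0.0953) - (-0.293245)(-0.2815) = 0.90570606
  phi_33 = -0.27714011 / 0.90570606 = -0.306.
Therefore phi_{33} = -0.3060.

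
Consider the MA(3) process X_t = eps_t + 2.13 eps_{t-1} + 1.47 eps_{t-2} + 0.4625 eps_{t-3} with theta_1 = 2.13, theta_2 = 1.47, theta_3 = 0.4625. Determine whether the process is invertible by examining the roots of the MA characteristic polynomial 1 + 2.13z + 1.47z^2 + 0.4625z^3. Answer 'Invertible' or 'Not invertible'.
\text{Not invertible}

The MA(q) characteristic polynomial is P(z) = 1 + 2.13z + 1.47z^2 + 0.4625z^3.
Invertibility requires all roots to lie outside the unit circle, i.e. |z| > 1 for every root.
Degree 3: look for a simple real root z0 first, then factor out (1 - z/z0) and solve the remaining quadratic.
Testing z0 = -0.8: P(-0.8) = 1 + (2.13)(-0.8) + (1.47)(-0.8)^2 + (0.4625)(-0.8)^3
  = 1 + (-1.704) + (0.9408) + (-0.2368) = 0.  So z_0 = -0.8 is a root, |z_0| = 0.8.
Divide out the factor (1 + 1.25 z) = (1 - z/z0) (since 1/z0 = -1.25):
  P(z) = (1 + 1.25 z)(1 + (0.88) z + (0.37) z^2)
  [check: z-coef 0.88 - (-1.25) = 2.13; z^2-coef 0.37 - (-1.25)(0.88) = 1.47; z^3-coef -(-1.25)(0.37) = 0.4625.]
Remaining roots from the quadratic factor 1 + (0.88) z + (0.37) z^2:
  Set 1 + (0.88) z + (0.37) z^2 = 0, i.e. a z^2 + b z + c = 0 with a = 0.37, b = 0.88, c = 1.
  Discriminant D = b^2 - 4ac = (0.88)^2 - 4*(0.37)*1 = 0.7744 - (1.48) = -0.7056.
  D < 0, so the roots are the complex-conjugate pair z = (-b +/- i sqrt(-D)) / (2a) = -1.1892 +/- 1.1351i.
  For a conjugate pair |z|^2 = z * conj(z) = (product of roots) = c/a = 1/(0.37) = 2.702703, so |z| = sqrt(2.702703) = 1.644 for both roots.
Moduli of all roots: 0.8000, 1.6440, 1.6440.
All moduli strictly greater than 1? No.
Verdict: Not invertible.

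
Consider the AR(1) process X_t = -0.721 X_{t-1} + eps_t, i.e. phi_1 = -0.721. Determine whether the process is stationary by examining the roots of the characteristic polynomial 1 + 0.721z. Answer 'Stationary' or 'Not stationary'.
\text{Stationary}

The AR(p) characteristic polynomial is P(z) = 1 + 0.721z.
Stationarity requires all roots to lie outside the unit circle, i.e. |z| > 1 for every root.
This is linear in z: 1 + (0.721) z = 0  =>  z = -1/(0.721) = -1.386963,  |z| = 1.386963.
Moduli of all roots: 1.3870.
All moduli strictly greater than 1? Yes.
Verdict: Stationary.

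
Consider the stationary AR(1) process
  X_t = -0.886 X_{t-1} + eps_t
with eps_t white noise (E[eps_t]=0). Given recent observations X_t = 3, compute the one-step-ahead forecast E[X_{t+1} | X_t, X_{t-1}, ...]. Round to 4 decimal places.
E[X_{t+1} \mid \mathcal F_t] = -2.6580

For an AR(p) model X_t = c + sum_i phi_i X_{t-i} + eps_t, the
one-step-ahead conditional mean is
  E[X_{t+1} | X_t, ...] = c + sum_i phi_i X_{t+1-i}.
Substitute known values:
  E[X_{t+1} | ...] = (-0.886) * (3)
                   = -2.6580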